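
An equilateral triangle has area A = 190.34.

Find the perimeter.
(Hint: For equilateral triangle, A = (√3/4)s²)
A = (√3/4)s²  ⇒  s² = 4A/√3 = 4·190.34/√3 = 761.36/1.73205 ≈ 439.571
s ≈ √439.571 ≈ 20.966
Perimeter = 3s ≈ 3·20.966 ≈ 62.8979

Perimeter = 62.9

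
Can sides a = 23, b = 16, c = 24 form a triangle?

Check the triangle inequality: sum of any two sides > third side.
a + b vs c: 23 + 16 = 39 > 24  ✓
a + c vs b: 23 + 24 = 47 > 16  ✓
b + c vs a: 16 + 24 = 40 > 23  ✓

Yes, triangle inequality satisfied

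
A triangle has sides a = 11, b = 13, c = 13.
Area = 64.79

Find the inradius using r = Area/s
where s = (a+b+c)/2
s = (11 + 13 + 13)/2 = 37/2 = 18.5
r = Area/s = 64.79/18.5 ≈ 3.50216

r = 3.502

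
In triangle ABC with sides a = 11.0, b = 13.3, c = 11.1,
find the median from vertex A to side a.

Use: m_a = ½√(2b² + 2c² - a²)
m_a = ½√(2·13.3² + 2·11.1² − 11.0²) = ½√(2·176.89 + 2·123.21 − 121) = ½√(353.78 + 246.42 − 121) = ½√479.2
√479.2 ≈ 21.8906, so m_a ≈ 10.9453

m_a = 10.95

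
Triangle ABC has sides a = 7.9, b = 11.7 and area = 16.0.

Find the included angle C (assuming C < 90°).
Area = ½·a·b·sin(C)  ⇒  sin(C) = 2·Area/(a·b) = 2·16.0/(7.9·11.7) = 32/92.43 ≈ 0.346208
C = arcsin(0.346208) ≈ 20.2556° (taking the acute solution since C < 90°)

C = 20.26°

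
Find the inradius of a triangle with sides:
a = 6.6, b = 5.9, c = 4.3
r = Area/s where s is the semi-perimeter.
s = (6.6 + 5.9 + 4.3)/2 = 16.8/2 = 8.4
Area = √(s(s−a)(s−b)(s−c)) = √(8.4·1.8·2.5·4.1) ≈ √154.98 ≈ 12.4491
r ≈ 12.4491/8.4 ≈ 1.48204

r = 1.482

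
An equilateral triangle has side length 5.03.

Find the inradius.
r = Area/s with s the semi-perimeter.
Area = (√3/4)·5.03² = (√3/4)·25.3009 ≈ 0.433013·25.3009 ≈ 10.9556
s = 3·5.03/2 = 7.545
r ≈ 10.9556/7.545 ≈ 1.45204
(Equivalently r = side/(2√3) = 5.03/3.4641 ≈ 1.45204.)

r = 1.452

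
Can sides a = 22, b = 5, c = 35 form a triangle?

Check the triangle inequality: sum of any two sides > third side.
a + b vs c: 22 + 5 = 27 ≤ 35  ✗
a + c vs b: 22 + 35 = 57 > 5  ✓
b + c vs a: 5 + 35 = 40 > 22  ✓

No: 22 + 5 = 27 is not > 35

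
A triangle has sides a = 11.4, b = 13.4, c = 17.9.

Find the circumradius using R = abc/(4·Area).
First find the area with Heron's formula.
s = (11.4 + 13.4 + 17.9)/2 = 21.35
Area = √(s(s−a)(s−b)(s−c)) = √(21.35·9.95·7.95·3.45) ≈ √5826.49 ≈ 76.3315
abc = 11.4·13.4·17.9 = 2734.404
R = abc/(4·Area) ≈ 2734.404/(4·76.3315) = 2734.404/305.326 ≈ 8.95569

R = 8.956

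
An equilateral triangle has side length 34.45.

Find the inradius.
r = Area/s with s the semi-perimeter.
Area = (√3/4)·34.45² = (√3/4)·1186.8025 ≈ 0.433013·1186.8025 ≈ 513.901
s = 3·34.45/2 = 51.675
r ≈ 513.901/51.675 ≈ 9.94486
(Equivalently r = side/(2√3) = 34.45/3.4641 ≈ 9.94486.)

r = 9.945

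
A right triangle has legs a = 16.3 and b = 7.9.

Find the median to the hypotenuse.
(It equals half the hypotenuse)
Hypotenuse c = √(a² + b²) = √(265.69 + 62.41) = √328.1 ≈ 18.1135
Median to hypotenuse = c/2 ≈ 18.1135/2 ≈ 9.05677

Median = 9.057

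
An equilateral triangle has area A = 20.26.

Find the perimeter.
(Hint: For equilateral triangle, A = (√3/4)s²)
A = (√3/4)s²  ⇒  s² = 4A/√3 = 4·20.26/√3 = 81.04/1.73205 ≈ 46.7885
s ≈ √46.7885 ≈ 6.84021
Perimeter = 3s ≈ 3·6.84021 ≈ 20.5206

Perimeter = 20.52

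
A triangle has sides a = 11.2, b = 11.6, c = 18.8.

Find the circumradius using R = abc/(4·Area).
First find the area with Heron's formula.
s = (11.2 + 11.6 + 18.8)/2 = 20.8
Area = √(s(s−a)(s−b)(s−c)) = √(20.8·9.6·9.2·2) ≈ √3674.11 ≈ 60.6145
abc = 11.2·11.6·18.8 = 2442.496
R = abc/(4·Area) ≈ 2442.496/(4·60.6145) = 2442.496/242.458 ≈ 10.0739

R = 10.07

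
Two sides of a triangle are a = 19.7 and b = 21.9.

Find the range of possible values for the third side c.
Triangle inequality: |a − b| < c < a + b
|a − b| = |19.7 − 21.9| = 2.2
a + b = 19.7 + 21.9 = 41.6

2.2 < c < 41.6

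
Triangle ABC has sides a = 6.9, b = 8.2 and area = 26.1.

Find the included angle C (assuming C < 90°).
Area = ½·a·b·sin(C)  ⇒  sin(C) = 2·Area/(a·b) = 2·26.1/(6.9·8.2) = 52.2/56.58 ≈ 0.922587
C = arcsin(0.922587) ≈ 67.3073° (taking the acute solution since C < 90°)

C = 67.31°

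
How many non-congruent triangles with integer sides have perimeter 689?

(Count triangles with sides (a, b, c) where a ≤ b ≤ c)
Let a ≤ b ≤ c with a + b + c = 689. The only binding inequality is a + b > c, i.e. 689 − c > c, so c < 689/2; and c ≥ 689/3 since c is the largest side.
So 230 ≤ c ≤ 344. For each c, b runs from ⌈(689 − c)/2⌉ up to c (then a = 689 − b − c satisfies 1 ≤ a ≤ b automatically), giving c − ⌈(689 − c)/2⌉ + 1 choices.
Summing over c: 1 + 3 + 4 + 6 + … + 171 + 172  (115 terms, c = 230, …, 344) = 9976
Check (closed form: nearest integer to p²/48 for even p, (p+3)²/48 for odd p): (689+3)²/48 = 692²/48 = 478864/48 ≈ 9976.33 → 9976

9976 triangles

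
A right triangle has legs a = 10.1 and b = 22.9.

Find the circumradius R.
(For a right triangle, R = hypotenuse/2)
Hypotenuse c = √(a² + b²) = √(102.01 + 524.41) = √626.42 ≈ 25.0284
R = c/2 ≈ 25.0284/2 ≈ 12.5142

R = 12.51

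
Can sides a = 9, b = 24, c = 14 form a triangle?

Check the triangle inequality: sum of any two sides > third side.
a + b vs c: 9 + 24 = 33 > 14  ✓
a + c vs b: 9 + 14 = 23 ≤ 24  ✗
b + c vs a: 24 + 14 = 38 > 9  ✓

No: 9 + 14 = 23 is not > 24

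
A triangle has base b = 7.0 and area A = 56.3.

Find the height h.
A = ½·b·h  ⇒  h = 2A/b = 2·56.3/7.0 = 112.6/7.0 ≈ 16.0857

h = 16.09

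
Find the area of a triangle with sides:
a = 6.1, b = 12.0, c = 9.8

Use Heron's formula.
s = (6.1 + 12.0 + 9.8)/2 = 27.9/2 = 13.95
s − a = 7.85, s − b = 1.95, s − c = 4.15
s(s−a)(s−b)(s−c) = 13.95·7.85·1.95·4.15 ≈ 886.189
Area = √886.189 ≈ 29.7689

Area = 29.77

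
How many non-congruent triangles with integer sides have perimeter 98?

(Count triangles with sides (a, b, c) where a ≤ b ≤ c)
Let a ≤ b ≤ c with a + b + c = 98. The only binding inequality is a + b > c, i.e. 98 − c > c, so c < 98/2; and c ≥ 98/3 since c is the largest side.
So 33 ≤ c ≤ 48. For each c, b runs from ⌈(98 − c)/2⌉ up to c (then a = 98 − b − c satisfies 1 ≤ a ≤ b automatically), giving c − ⌈(98 − c)/2⌉ + 1 choices.
Summing over c: 1 + 3 + 4 + 6 + … + 22 + 24  (16 terms, c = 33, …, 48) = 200
Check (closed form: nearest integer to p²/48 for even p, (p+3)²/48 for odd p): 98²/48 = 9604/48 ≈ 200.08 → 200

200 triangles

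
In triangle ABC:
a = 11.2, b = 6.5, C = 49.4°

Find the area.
Two sides and the included angle (SAS): A = ½·a·b·sin(C) = ½·11.2·6.5·sin(49.4°)
sin(49.4°) ≈ 0.759271
A ≈ ½·72.8·0.759271 = 36.4·0.759271 ≈ 27.6375

Area = 27.64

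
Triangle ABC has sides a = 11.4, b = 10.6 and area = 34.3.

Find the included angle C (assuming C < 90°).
Area = ½·a·b·sin(C)  ⇒  sin(C) = 2·Area/(a·b) = 2·34.3/(11.4·10.6) = 68.6/120.84 ≈ 0.567693
C = arcsin(0.567693) ≈ 34.5895° (taking the acute solution since C < 90°)

C = 34.59°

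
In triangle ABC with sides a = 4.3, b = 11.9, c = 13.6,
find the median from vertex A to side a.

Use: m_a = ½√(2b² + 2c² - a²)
m_a = ½√(2·11.9² + 2·13.6² − 4.3²) = ½√(2·141.61 + 2·184.96 − 18.49) = ½√(283.22 + 369.92 − 18.49) = ½√634.65
√634.65 ≈ 25.1923, so m_a ≈ 12.5961

m_a = 12.6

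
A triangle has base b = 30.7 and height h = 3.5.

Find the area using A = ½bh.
A = ½·b·h = ½·30.7·3.5 = ½·107.45 = 53.725

Area = 53.725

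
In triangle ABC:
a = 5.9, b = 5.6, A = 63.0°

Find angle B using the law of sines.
a/sin(A) = b/sin(B)  ⇒  sin(B) = b·sin(A)/a = 5.6·sin(63.0°)/5.9
sin(63.0°) ≈ 0.891007
sin(B) ≈ 5.6·0.891007/5.9 ≈ 4.98964/5.9 ≈ 0.845701
B = arcsin(0.845701) ≈ 57.7471°
(Since b ≤ a we need B ≤ A, so the obtuse alternative 180° − 57.7471° ≈ 122.253° is rejected.)

B = 57.75°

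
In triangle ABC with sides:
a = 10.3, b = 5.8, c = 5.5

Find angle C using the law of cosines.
c² = a² + b² − 2ab·cos(C)  ⇒  cos(C) = (a² + b² − c²)/(2ab)
cos(C) = (10.3² + 5.8² − 5.5²)/(2·10.3·5.8) = (106.09 + 33.64 − 30.25)/119.48 = 109.48/119.48 ≈ 0.916304
C = arccos(0.916304) ≈ 23.6084°

C = 23.61°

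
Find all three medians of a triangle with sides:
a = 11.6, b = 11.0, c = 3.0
Median formula: m_a = ½√(2b² + 2c² − a²) (and cyclically). a² = 134.56, b² = 121, c² = 9.
m_a = ½√(2·121 + 2·9 − 134.56) = ½√125.44 ≈ ½·11.2 ≈ 5.6
m_b = ½√(2·134.56 + 2·9 − 121) = ½√166.12 ≈ ½·12.8888 ≈ 6.44438
m_c = ½√(2·134.56 + 2·121 − 9) = ½√502.12 ≈ ½·22.408 ≈ 11.204

m_a = 5.6, m_b = 6.444, m_c = 11.2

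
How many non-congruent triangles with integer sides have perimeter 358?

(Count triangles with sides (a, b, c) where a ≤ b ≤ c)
Let a ≤ b ≤ c with a + b + c = 358. The only binding inequality is a + b > c, i.e. 358 − c > c, so c < 358/2; and c ≥ 358/3 since c is the largest side.
So 120 ≤ c ≤ 178. For each c, b runs from ⌈(358 − c)/2⌉ up to c (then a = 358 − b − c satisfies 1 ≤ a ≤ b automatically), giving c − ⌈(358 − c)/2⌉ + 1 choices.
Summing over c: 2 + 3 + 5 + 6 + … + 87 + 89  (59 terms, c = 120, …, 178) = 2670
Check (closed form: nearest integer to p²/48 for even p, (p+3)²/48 for odd p): 358²/48 = 128164/48 ≈ 2670.08 → 2670

2670 triangles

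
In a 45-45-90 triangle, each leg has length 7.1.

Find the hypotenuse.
In a 45-45-90 triangle the sides are in ratio 1 : 1 : √2, so hypotenuse = leg·√2.
Hypotenuse = 7.1·√2 ≈ 7.1·1.41421 ≈ 10.0409

Hypotenuse = 7.1√2 = 10.04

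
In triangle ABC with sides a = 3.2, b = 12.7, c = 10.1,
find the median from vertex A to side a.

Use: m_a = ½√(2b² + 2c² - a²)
m_a = ½√(2·12.7² + 2·10.1² − 3.2²) = ½√(2·161.29 + 2·102.01 − 10.24) = ½√(322.58 + 204.02 − 10.24) = ½√516.36
√516.36 ≈ 22.7236, so m_a ≈ 11.3618

m_a = 11.36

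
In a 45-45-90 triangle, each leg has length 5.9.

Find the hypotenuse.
In a 45-45-90 triangle the sides are in ratio 1 : 1 : √2, so hypotenuse = leg·√2.
Hypotenuse = 5.9·√2 ≈ 5.9·1.41421 ≈ 8.34386

Hypotenuse = 5.9√2 = 8.344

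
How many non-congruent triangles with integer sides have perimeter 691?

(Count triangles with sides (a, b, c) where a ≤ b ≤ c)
Let a ≤ b ≤ c with a + b + c = 691. The only binding inequality is a + b > c, i.e. 691 − c > c, so c < 691/2; and c ≥ 691/3 since c is the largest side.
So 231 ≤ c ≤ 345. For each c, b runs from ⌈(691 − c)/2⌉ up to c (then a = 691 − b − c satisfies 1 ≤ a ≤ b automatically), giving c − ⌈(691 − c)/2⌉ + 1 choices.
Summing over c: 2 + 3 + 5 + 6 + … + 171 + 173  (115 terms, c = 231, …, 345) = 10034
Check (closed form: nearest integer to p²/48 for even p, (p+3)²/48 for odd p): (691+3)²/48 = 694²/48 = 481636/48 ≈ 10034.08 → 10034

10034 triangles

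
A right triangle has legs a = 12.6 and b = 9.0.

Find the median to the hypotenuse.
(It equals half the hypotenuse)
Hypotenuse c = √(a² + b²) = √(158.76 + 81) = √239.76 ≈ 15.4842
Median to hypotenuse = c/2 ≈ 15.4842/2 ≈ 7.74209

Median = 7.742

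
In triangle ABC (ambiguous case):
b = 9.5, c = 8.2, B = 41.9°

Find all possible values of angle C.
b/sin(B) = c/sin(C)  ⇒  sin(C) = c·sin(B)/b = 8.2·sin(41.9°)/9.5
sin(41.9°) ≈ 0.667833
sin(C) ≈ 8.2·0.667833/9.5 ≈ 5.47623/9.5 ≈ 0.576445
Candidate 1: C₁ = arcsin(0.576445) ≈ 35.2009°  →  A = 180° − 41.9° − 35.2009° ≈ 102.899° > 0, valid
Candidate 2: C₂ = 180° − C₁ ≈ 144.799°  →  A = 180° − 41.9° − 144.799° ≈ -6.6991° ≤ 0, not a valid triangle

C = 35.2° (one solution)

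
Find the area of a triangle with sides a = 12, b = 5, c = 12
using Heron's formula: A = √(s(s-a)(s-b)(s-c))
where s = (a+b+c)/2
s = (12 + 5 + 12)/2 = 29/2 = 14.5
s − a = 2.5, s − b = 9.5, s − c = 2.5
s(s−a)(s−b)(s−c) = 14.5·2.5·9.5·2.5 = 860.9375
Area = √860.9375 ≈ 29.3417

s = 14.5, Area = 29.34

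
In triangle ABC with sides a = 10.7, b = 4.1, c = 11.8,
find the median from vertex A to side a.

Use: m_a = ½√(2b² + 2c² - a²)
m_a = ½√(2·4.1² + 2·11.8² − 10.7²) = ½√(2·16.81 + 2·139.24 − 114.49) = ½√(33.62 + 278.48 − 114.49) = ½√197.61
√197.61 ≈ 14.0574, so m_a ≈ 7.02869

m_a = 7.029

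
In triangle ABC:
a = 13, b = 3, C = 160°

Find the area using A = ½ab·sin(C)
A = ½·a·b·sin(C) = ½·13·3·sin(160°)
sin(160°) ≈ 0.34202
A ≈ ½·39·0.34202 = 19.5·0.34202 ≈ 6.66939

Area = 6.669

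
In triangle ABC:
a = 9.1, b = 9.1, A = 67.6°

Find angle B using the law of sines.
a/sin(A) = b/sin(B)  ⇒  sin(B) = b·sin(A)/a = 9.1·sin(67.6°)/9.1
sin(67.6°) ≈ 0.924546
sin(B) ≈ 9.1·0.924546/9.1 ≈ 8.41337/9.1 ≈ 0.924546
B = arcsin(0.924546) ≈ 67.6°
(Since b ≤ a we need B ≤ A, so the obtuse alternative 180° − 67.6° ≈ 112.4° is rejected.)

B = 67.6°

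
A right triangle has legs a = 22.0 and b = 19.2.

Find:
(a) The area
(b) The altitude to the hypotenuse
(a) The legs are perpendicular, so Area = ½·a·b = ½·22.0·19.2 = ½·422.4 = 211.2
(b) Hypotenuse c = √(a² + b²) = √(484 + 368.64) = √852.64 ≈ 29.2
    Area = ½·c·h_c  ⇒  h_c = 2·Area/c = 422.4/29.2 ≈ 14.4658

Area = 211.2, h_c = 14.47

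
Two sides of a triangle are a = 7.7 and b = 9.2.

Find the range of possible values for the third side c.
Triangle inequality: |a − b| < c < a + b
|a − b| = |7.7 − 9.2| = 1.5
a + b = 7.7 + 9.2 = 16.9

1.5 < c < 16.9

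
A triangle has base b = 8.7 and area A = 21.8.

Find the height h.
A = ½·b·h  ⇒  h = 2A/b = 2·21.8/8.7 = 43.6/8.7 ≈ 5.01149

h = 5.011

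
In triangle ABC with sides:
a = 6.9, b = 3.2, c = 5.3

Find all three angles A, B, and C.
Law of cosines for each angle (a² = 47.61, b² = 10.24, c² = 28.09):
cos(A) = (b² + c² − a²)/(2bc) = (10.24 + 28.09 − 47.61)/(2·3.2·5.3) = -9.28/33.92 ≈ -0.273585  ⇒  A ≈ 105.878°
cos(B) = (a² + c² − b²)/(2ac) = (47.61 + 28.09 − 10.24)/(2·6.9·5.3) = 65.46/73.14 ≈ 0.894996  ⇒  B ≈ 26.4921°
cos(C) = (a² + b² − c²)/(2ab) = (47.61 + 10.24 − 28.09)/(2·6.9·3.2) = 29.76/44.16 ≈ 0.673913  ⇒  C ≈ 47.6302°
Check: A + B + C ≈ 180°

A = 105.9°, B = 26.49°, C = 47.63°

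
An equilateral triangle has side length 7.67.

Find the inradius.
r = Area/s with s the semi-perimeter.
Area = (√3/4)·7.67² = (√3/4)·58.8289 ≈ 0.433013·58.8289 ≈ 25.4737
s = 3·7.67/2 = 11.505
r ≈ 25.4737/11.505 ≈ 2.21414
(Equivalently r = side/(2√3) = 7.67/3.4641 ≈ 2.21414.)

r = 2.214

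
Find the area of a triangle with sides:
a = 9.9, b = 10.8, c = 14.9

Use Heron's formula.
s = (9.9 + 10.8 + 14.9)/2 = 35.6/2 = 17.8
s − a = 7.9, s − b = 7, s − c = 2.9
s(s−a)(s−b)(s−c) = 17.8·7.9·7·2.9 ≈ 2854.59
Area = √2854.59 ≈ 53.4283

Area = 53.43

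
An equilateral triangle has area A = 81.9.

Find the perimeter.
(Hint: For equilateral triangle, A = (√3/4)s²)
A = (√3/4)s²  ⇒  s² = 4A/√3 = 4·81.9/√3 = 327.6/1.73205 ≈ 189.14
s ≈ √189.14 ≈ 13.7528
Perimeter = 3s ≈ 3·13.7528 ≈ 41.2584

Perimeter = 41.26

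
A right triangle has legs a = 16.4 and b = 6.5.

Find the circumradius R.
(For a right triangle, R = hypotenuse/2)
Hypotenuse c = √(a² + b²) = √(268.96 + 42.25) = √311.21 ≈ 17.6411
R = c/2 ≈ 17.6411/2 ≈ 8.82057

R = 8.821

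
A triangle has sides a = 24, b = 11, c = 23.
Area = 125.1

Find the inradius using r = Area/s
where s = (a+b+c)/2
s = (24 + 11 + 23)/2 = 58/2 = 29
r = Area/s = 125.1/29 ≈ 4.31379

r = 4.314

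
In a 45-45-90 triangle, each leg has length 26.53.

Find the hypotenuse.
In a 45-45-90 triangle the sides are in ratio 1 : 1 : √2, so hypotenuse = leg·√2.
Hypotenuse = 26.53·√2 ≈ 26.53·1.41421 ≈ 37.5191

Hypotenuse = 26.53√2 = 37.52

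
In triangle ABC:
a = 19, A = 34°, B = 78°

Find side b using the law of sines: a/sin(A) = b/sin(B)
a/sin(A) = b/sin(B)  ⇒  b = a·sin(B)/sin(A) = 19·sin(78°)/sin(34°)
sin(78°) ≈ 0.978148, sin(34°) ≈ 0.559193
b ≈ 19·0.978148/0.559193 ≈ 18.5848/0.559193 ≈ 33.2351

b = 33.24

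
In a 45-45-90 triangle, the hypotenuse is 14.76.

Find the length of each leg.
In a 45-45-90 triangle hypotenuse = leg·√2, so leg = hypotenuse/√2.
Leg = 14.76/√2 ≈ 14.76/1.41421 ≈ 10.4369

Each leg = 10.44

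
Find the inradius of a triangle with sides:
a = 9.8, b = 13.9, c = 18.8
r = Area/s where s is the semi-perimeter.
s = (9.8 + 13.9 + 18.8)/2 = 42.5/2 = 21.25
Area = √(s(s−a)(s−b)(s−c)) = √(21.25·11.45·7.35·2.45) ≈ √4381.45 ≈ 66.1925
r ≈ 66.1925/21.25 ≈ 3.11494

r = 3.115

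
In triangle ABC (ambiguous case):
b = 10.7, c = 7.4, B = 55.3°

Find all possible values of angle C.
b/sin(B) = c/sin(C)  ⇒  sin(C) = c·sin(B)/b = 7.4·sin(55.3°)/10.7
sin(55.3°) ≈ 0.822144
sin(C) ≈ 7.4·0.822144/10.7 ≈ 6.08387/10.7 ≈ 0.568586
Candidate 1: C₁ = arcsin(0.568586) ≈ 34.6517°  →  A = 180° − 55.3° − 34.6517° ≈ 90.0483° > 0, valid
Candidate 2: C₂ = 180° − C₁ ≈ 145.348°  →  A = 180° − 55.3° − 145.348° ≈ -20.6483° ≤ 0, not a valid triangle

C = 34.65° (one solution)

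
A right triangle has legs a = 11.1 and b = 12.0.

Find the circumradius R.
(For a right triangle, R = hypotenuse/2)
Hypotenuse c = √(a² + b²) = √(123.21 + 144) = √267.21 ≈ 16.3466
R = c/2 ≈ 16.3466/2 ≈ 8.17328

R = 8.173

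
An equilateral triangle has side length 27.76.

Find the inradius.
r = Area/s with s the semi-perimeter.
Area = (√3/4)·27.76² = (√3/4)·770.6176 ≈ 0.433013·770.6176 ≈ 333.687
s = 3·27.76/2 = 41.64
r ≈ 333.687/41.64 ≈ 8.01362
(Equivalently r = side/(2√3) = 27.76/3.4641 ≈ 8.01362.)

r = 8.014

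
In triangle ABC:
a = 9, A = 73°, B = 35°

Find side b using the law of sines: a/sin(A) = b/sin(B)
a/sin(A) = b/sin(B)  ⇒  b = a·sin(B)/sin(A) = 9·sin(35°)/sin(73°)
sin(35°) ≈ 0.573576, sin(73°) ≈ 0.956305
b ≈ 9·0.573576/0.956305 ≈ 5.16219/0.956305 ≈ 5.39806

b = 5.398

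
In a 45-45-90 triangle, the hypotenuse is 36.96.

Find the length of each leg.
In a 45-45-90 triangle hypotenuse = leg·√2, so leg = hypotenuse/√2.
Leg = 36.96/√2 ≈ 36.96/1.41421 ≈ 26.1347

Each leg = 26.13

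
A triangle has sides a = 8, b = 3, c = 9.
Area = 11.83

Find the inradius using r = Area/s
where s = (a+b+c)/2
s = (8 + 3 + 9)/2 = 20/2 = 10
r = Area/s = 11.83/10 ≈ 1.183

r = 1.183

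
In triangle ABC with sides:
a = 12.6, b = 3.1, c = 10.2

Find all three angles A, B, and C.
Law of cosines for each angle (a² = 158.76, b² = 9.61, c² = 104.04):
cos(A) = (b² + c² − a²)/(2bc) = (9.61 + 104.04 − 158.76)/(2·3.1·10.2) = -45.11/63.24 ≈ -0.713314  ⇒  A ≈ 135.505°
cos(B) = (a² + c² − b²)/(2ac) = (158.76 + 104.04 − 9.61)/(2·12.6·10.2) = 253.19/257.04 ≈ 0.985022  ⇒  B ≈ 9.92913°
cos(C) = (a² + b² − c²)/(2ab) = (158.76 + 9.61 − 104.04)/(2·12.6·3.1) = 64.33/78.12 ≈ 0.823477  ⇒  C ≈ 34.5656°
Check: A + B + C ≈ 180°

A = 135.5°, B = 9.929°, C = 34.57°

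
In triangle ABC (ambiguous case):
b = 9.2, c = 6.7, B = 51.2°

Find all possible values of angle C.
b/sin(B) = c/sin(C)  ⇒  sin(C) = c·sin(B)/b = 6.7·sin(51.2°)/9.2
sin(51.2°) ≈ 0.779338
sin(C) ≈ 6.7·0.779338/9.2 ≈ 5.22156/9.2 ≈ 0.567561
Candidate 1: C₁ = arcsin(0.567561) ≈ 34.5803°  →  A = 180° − 51.2° − 34.5803° ≈ 94.2197° > 0, valid
Candidate 2: C₂ = 180° − C₁ ≈ 145.42°  →  A = 180° − 51.2° − 145.42° ≈ -16.6197° ≤ 0, not a valid triangle

C = 34.58° (one solution)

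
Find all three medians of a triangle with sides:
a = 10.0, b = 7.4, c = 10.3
Median formula: m_a = ½√(2b² + 2c² − a²) (and cyclically). a² = 100, b² = 54.76, c² = 106.09.
m_a = ½√(2·54.76 + 2·106.09 − 100) = ½√221.7 ≈ ½·14.8896 ≈ 7.4448
m_b = ½√(2·100 + 2·106.09 − 54.76) = ½√357.42 ≈ ½·18.9056 ≈ 9.45278
m_c = ½√(2·100 + 2·54.76 − 106.09) = ½√203.43 ≈ ½·14.2629 ≈ 7.13144

m_a = 7.445, m_b = 9.453, m_c = 7.131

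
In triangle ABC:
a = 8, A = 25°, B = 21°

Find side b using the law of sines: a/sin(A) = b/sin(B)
a/sin(A) = b/sin(B)  ⇒  b = a·sin(B)/sin(A) = 8·sin(21°)/sin(25°)
sin(21°) ≈ 0.358368, sin(25°) ≈ 0.422618
b ≈ 8·0.358368/0.422618 ≈ 2.86694/0.422618 ≈ 6.78377

b = 6.784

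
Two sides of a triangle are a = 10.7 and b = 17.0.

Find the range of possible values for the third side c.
Triangle inequality: |a − b| < c < a + b
|a − b| = |10.7 − 17.0| = 6.3
a + b = 10.7 + 17.0 = 27.7

6.3 < c < 27.7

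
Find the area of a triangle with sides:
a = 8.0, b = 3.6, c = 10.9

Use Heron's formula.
s = (8.0 + 3.6 + 10.9)/2 = 22.5/2 = 11.25
s − a = 3.25, s − b = 7.65, s − c = 0.35
s(s−a)(s−b)(s−c) = 11.25·3.25·7.65·0.35 ≈ 97.8961
Area = √97.8961 ≈ 9.89425

Area = 9.894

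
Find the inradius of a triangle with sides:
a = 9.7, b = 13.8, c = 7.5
r = Area/s where s is the semi-perimeter.
s = (9.7 + 13.8 + 7.5)/2 = 31/2 = 15.5
Area = √(s(s−a)(s−b)(s−c)) = √(15.5·5.8·1.7·8) ≈ √1222.64 ≈ 34.9663
r ≈ 34.9663/15.5 ≈ 2.25589

r = 2.256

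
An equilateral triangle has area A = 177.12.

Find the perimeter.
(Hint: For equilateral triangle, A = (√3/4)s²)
A = (√3/4)s²  ⇒  s² = 4A/√3 = 4·177.12/√3 = 708.48/1.73205 ≈ 409.041
s ≈ √409.041 ≈ 20.2248
Perimeter = 3s ≈ 3·20.2248 ≈ 60.6743

Perimeter = 60.67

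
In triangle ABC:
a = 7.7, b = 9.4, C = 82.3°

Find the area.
Two sides and the included angle (SAS): A = ½·a·b·sin(C) = ½·7.7·9.4·sin(82.3°)
sin(82.3°) ≈ 0.990983
A ≈ ½·72.38·0.990983 = 36.19·0.990983 ≈ 35.8637

Area = 35.86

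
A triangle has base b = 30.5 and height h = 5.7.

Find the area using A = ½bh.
A = ½·b·h = ½·30.5·5.7 = ½·173.85 = 86.925

Area = 86.925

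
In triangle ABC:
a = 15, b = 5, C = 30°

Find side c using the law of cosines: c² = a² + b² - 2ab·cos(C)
c² = 15² + 5² − 2·15·5·cos(30°)
cos(30°) ≈ 0.866025
c² ≈ 225 + 25 − 150·(0.866025) ≈ 250 − 129.904 ≈ 120.096
c ≈ √120.096 ≈ 10.9588

c = 10.96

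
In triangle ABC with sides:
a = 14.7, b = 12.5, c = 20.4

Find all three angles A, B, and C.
Law of cosines for each angle (a² = 216.09, b² = 156.25, c² = 416.16):
cos(A) = (b² + c² − a²)/(2bc) = (156.25 + 416.16 − 216.09)/(2·12.5·20.4) = 356.32/510 ≈ 0.698667  ⇒  A ≈ 45.6799°
cos(B) = (a² + c² − b²)/(2ac) = (216.09 + 416.16 − 156.25)/(2·14.7·20.4) = 476/599.76 ≈ 0.793651  ⇒  B ≈ 37.472°
cos(C) = (a² + b² − c²)/(2ab) = (216.09 + 156.25 − 416.16)/(2·14.7·12.5) = -43.82/367.5 ≈ -0.119238  ⇒  C ≈ 96.8481°
Check: A + B + C ≈ 180°

A = 45.68°, B = 37.47°, C = 96.85°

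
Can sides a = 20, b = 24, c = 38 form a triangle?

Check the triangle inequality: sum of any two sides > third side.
a + b vs c: 20 + 24 = 44 > 38  ✓
a + c vs b: 20 + 38 = 58 > 24  ✓
b + c vs a: 24 + 38 = 62 > 20  ✓

Yes, triangle inequality satisfied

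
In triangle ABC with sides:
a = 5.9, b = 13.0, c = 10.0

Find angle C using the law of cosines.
c² = a² + b² − 2ab·cos(C)  ⇒  cos(C) = (a² + b² − c²)/(2ab)
cos(C) = (5.9² + 13.0² − 10.0²)/(2·5.9·13.0) = (34.81 + 169 − 100)/153.4 = 103.81/153.4 ≈ 0.676728
C = arccos(0.676728) ≈ 47.4116°

C = 47.41°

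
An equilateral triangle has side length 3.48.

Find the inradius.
r = Area/s with s the semi-perimeter.
Area = (√3/4)·3.48² = (√3/4)·12.1104 ≈ 0.433013·12.1104 ≈ 5.24396
s = 3·3.48/2 = 5.22
r ≈ 5.24396/5.22 ≈ 1.00459
(Equivalently r = side/(2√3) = 3.48/3.4641 ≈ 1.00459.)

r = 1.005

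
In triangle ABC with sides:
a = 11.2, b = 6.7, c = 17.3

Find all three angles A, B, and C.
Law of cosines for each angle (a² = 125.44, b² = 44.89, c² = 299.29):
cos(A) = (b² + c² − a²)/(2bc) = (44.89 + 299.29 − 125.44)/(2·6.7·17.3) = 218.74/231.82 ≈ 0.943577  ⇒  A ≈ 19.3388°
cos(B) = (a² + c² − b²)/(2ac) = (125.44 + 299.29 − 44.89)/(2·11.2·17.3) = 379.84/387.52 ≈ 0.980182  ⇒  B ≈ 11.4259°
cos(C) = (a² + b² − c²)/(2ab) = (125.44 + 44.89 − 299.29)/(2·11.2·6.7) = -128.96/150.08 ≈ -0.859275  ⇒  C ≈ 149.235°
Check: A + B + C ≈ 180°

A = 19.34°, B = 11.43°, C = 149.2°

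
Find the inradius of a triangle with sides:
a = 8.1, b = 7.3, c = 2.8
r = Area/s where s is the semi-perimeter.
s = (8.1 + 7.3 + 2.8)/2 = 18.2/2 = 9.1
Area = √(s(s−a)(s−b)(s−c)) = √(9.1·1·1.8·6.3) ≈ √103.194 ≈ 10.1584
r ≈ 10.1584/9.1 ≈ 1.11631

r = 1.116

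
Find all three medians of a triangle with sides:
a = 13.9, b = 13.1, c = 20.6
Median formula: m_a = ½√(2b² + 2c² − a²) (and cyclically). a² = 193.21, b² = 171.61, c² = 424.36.
m_a = ½√(2·171.61 + 2·424.36 − 193.21) = ½√998.73 ≈ ½·31.6027 ≈ 15.8013
m_b = ½√(2·193.21 + 2·424.36 − 171.61) = ½√1063.53 ≈ ½·32.6118 ≈ 16.3059
m_c = ½√(2·193.21 + 2·171.61 − 424.36) = ½√305.28 ≈ ½·17.4723 ≈ 8.73613

m_a = 15.8, m_b = 16.31, m_c = 8.736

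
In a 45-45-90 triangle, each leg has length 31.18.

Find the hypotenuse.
In a 45-45-90 triangle the sides are in ratio 1 : 1 : √2, so hypotenuse = leg·√2.
Hypotenuse = 31.18·√2 ≈ 31.18·1.41421 ≈ 44.0952

Hypotenuse = 31.18√2 = 44.1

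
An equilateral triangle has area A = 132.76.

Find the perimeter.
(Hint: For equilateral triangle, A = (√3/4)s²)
A = (√3/4)s²  ⇒  s² = 4A/√3 = 4·132.76/√3 = 531.04/1.73205 ≈ 306.596
s ≈ √306.596 ≈ 17.5099
Perimeter = 3s ≈ 3·17.5099 ≈ 52.5297

Perimeter = 52.53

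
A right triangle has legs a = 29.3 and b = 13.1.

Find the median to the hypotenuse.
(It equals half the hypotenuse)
Hypotenuse c = √(a² + b²) = √(858.49 + 171.61) = √1030.1 ≈ 32.0952
Median to hypotenuse = c/2 ≈ 32.0952/2 ≈ 16.0476

Median = 16.05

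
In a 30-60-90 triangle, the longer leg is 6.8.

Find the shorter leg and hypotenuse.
In a 30-60-90 triangle the sides are in ratio 1 : √3 : 2, so short leg = long leg/√3 and hypotenuse = 2·(short leg).
Short leg = 6.8/√3 ≈ 6.8/1.73205 ≈ 3.92598
Hypotenuse = 2·3.92598 ≈ 7.85196

Short leg = 3.926, Hypotenuse = 7.852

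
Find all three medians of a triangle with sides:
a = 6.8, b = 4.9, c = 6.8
Median formula: m_a = ½√(2b² + 2c² − a²) (and cyclically). a² = 46.24, b² = 24.01, c² = 46.24.
m_a = ½√(2·24.01 + 2·46.24 − 46.24) = ½√94.26 ≈ ½·9.70876 ≈ 4.85438
m_b = ½√(2·46.24 + 2·46.24 − 24.01) = ½√160.95 ≈ ½·12.6866 ≈ 6.3433
m_c = ½√(2·46.24 + 2·24.01 − 46.24) = ½√94.26 ≈ ½·9.70876 ≈ 4.85438

m_a = 4.854, m_b = 6.343, m_c = 4.854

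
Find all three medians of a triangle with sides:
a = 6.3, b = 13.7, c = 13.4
Median formula: m_a = ½√(2b² + 2c² − a²) (and cyclically). a² = 39.69, b² = 187.69, c² = 179.56.
m_a = ½√(2·187.69 + 2·179.56 − 39.69) = ½√694.81 ≈ ½·26.3592 ≈ 13.1796
m_b = ½√(2·39.69 + 2·179.56 − 187.69) = ½√250.81 ≈ ½·15.837 ≈ 7.91849
m_c = ½√(2·39.69 + 2·187.69 − 179.56) = ½√275.2 ≈ ½·16.5892 ≈ 8.29458

m_a = 13.18, m_b = 7.918, m_c = 8.295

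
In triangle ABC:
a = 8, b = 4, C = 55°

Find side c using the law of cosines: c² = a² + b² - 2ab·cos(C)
c² = 8² + 4² − 2·8·4·cos(55°)
cos(55°) ≈ 0.573576
c² ≈ 64 + 16 − 64·(0.573576) ≈ 80 − 36.7089 ≈ 43.2911
c ≈ √43.2911 ≈ 6.5796

c = 6.58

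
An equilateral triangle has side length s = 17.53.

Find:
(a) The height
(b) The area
(a) The height splits the triangle into two 30-60-90 halves: h = s·√3/2 = 17.53·1.73205/2 ≈ 30.3629/2 ≈ 15.1814
(b) Area = (√3/4)·s² = (√3/4)·17.53² = (√3/4)·307.3009 ≈ 0.433013·307.3009 ≈ 133.065

Height = 15.18, Area = 133.1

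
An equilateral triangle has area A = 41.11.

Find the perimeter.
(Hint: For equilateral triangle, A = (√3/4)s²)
A = (√3/4)s²  ⇒  s² = 4A/√3 = 4·41.11/√3 = 164.44/1.73205 ≈ 94.9395
s ≈ √94.9395 ≈ 9.74369
Perimeter = 3s ≈ 3·9.74369 ≈ 29.2311

Perimeter = 29.23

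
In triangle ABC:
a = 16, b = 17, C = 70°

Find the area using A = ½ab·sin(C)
A = ½·a·b·sin(C) = ½·16·17·sin(70°)
sin(70°) ≈ 0.939693
A ≈ ½·272·0.939693 = 136·0.939693 ≈ 127.798

Area = 127.8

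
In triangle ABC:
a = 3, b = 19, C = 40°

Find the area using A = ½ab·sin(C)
A = ½·a·b·sin(C) = ½·3·19·sin(40°)
sin(40°) ≈ 0.642788
A ≈ ½·57·0.642788 = 28.5·0.642788 ≈ 18.3194

Area = 18.32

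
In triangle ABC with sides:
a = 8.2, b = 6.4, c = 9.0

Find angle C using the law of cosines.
c² = a² + b² − 2ab·cos(C)  ⇒  cos(C) = (a² + b² − c²)/(2ab)
cos(C) = (8.2² + 6.4² − 9.0²)/(2·8.2·6.4) = (67.24 + 40.96 − 81)/104.96 = 27.2/104.96 ≈ 0.259146
C = arccos(0.259146) ≈ 74.9806°

C = 74.98°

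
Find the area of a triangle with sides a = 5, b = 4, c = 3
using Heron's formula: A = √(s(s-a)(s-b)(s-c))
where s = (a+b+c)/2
s = (5 + 4 + 3)/2 = 12/2 = 6
s − a = 1, s − b = 2, s − c = 3
s(s−a)(s−b)(s−c) = 6·1·2·3 = 36
Area = √36 ≈ 6

s = 6.0, Area = 6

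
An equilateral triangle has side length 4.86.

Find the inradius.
r = Area/s with s the semi-perimeter.
Area = (√3/4)·4.86² = (√3/4)·23.6196 ≈ 0.433013·23.6196 ≈ 10.2276
s = 3·4.86/2 = 7.29
r ≈ 10.2276/7.29 ≈ 1.40296
(Equivalently r = side/(2√3) = 4.86/3.4641 ≈ 1.40296.)

r = 1.403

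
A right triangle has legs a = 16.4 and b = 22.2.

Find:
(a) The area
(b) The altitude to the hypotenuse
(a) The legs are perpendicular, so Area = ½·a·b = ½·16.4·22.2 = ½·364.08 = 182.04
(b) Hypotenuse c = √(a² + b²) = √(268.96 + 492.84) = √761.8 ≈ 27.6007
    Area = ½·c·h_c  ⇒  h_c = 2·Area/c = 364.08/27.6007 ≈ 13.191

Area = 182.04, h_c = 13.19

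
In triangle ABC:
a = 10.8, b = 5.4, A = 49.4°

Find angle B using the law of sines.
a/sin(A) = b/sin(B)  ⇒  sin(B) = b·sin(A)/a = 5.4·sin(49.4°)/10.8
sin(49.4°) ≈ 0.759271
sin(B) ≈ 5.4·0.759271/10.8 ≈ 4.10007/10.8 ≈ 0.379636
B = arcsin(0.379636) ≈ 22.3111°
(Since b ≤ a we need B ≤ A, so the obtuse alternative 180° − 22.3111° ≈ 157.689° is rejected.)

B = 22.31°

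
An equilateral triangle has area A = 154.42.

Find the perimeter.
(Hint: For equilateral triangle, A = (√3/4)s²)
A = (√3/4)s²  ⇒  s² = 4A/√3 = 4·154.42/√3 = 617.68/1.73205 ≈ 356.618
s ≈ √356.618 ≈ 18.8843
Perimeter = 3s ≈ 3·18.8843 ≈ 56.653

Perimeter = 56.65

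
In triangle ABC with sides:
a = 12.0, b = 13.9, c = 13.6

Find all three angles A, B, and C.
Law of cosines for each angle (a² = 144, b² = 193.21, c² = 184.96):
cos(A) = (b² + c² − a²)/(2bc) = (193.21 + 184.96 − 144)/(2·13.9·13.6) = 234.17/378.08 ≈ 0.619366  ⇒  A ≈ 51.7301°
cos(B) = (a² + c² − b²)/(2ac) = (144 + 184.96 − 193.21)/(2·12.0·13.6) = 135.75/326.4 ≈ 0.415901  ⇒  B ≈ 65.4239°
cos(C) = (a² + b² − c²)/(2ab) = (144 + 193.21 − 184.96)/(2·12.0·13.9) = 152.25/333.6 ≈ 0.456385  ⇒  C ≈ 62.8459°
Check: A + B + C ≈ 180°

A = 51.73°, B = 65.42°, C = 62.85°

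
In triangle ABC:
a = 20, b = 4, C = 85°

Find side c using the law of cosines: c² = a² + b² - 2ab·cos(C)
c² = 20² + 4² − 2·20·4·cos(85°)
cos(85°) ≈ 0.0871557
c² ≈ 400 + 16 − 160·(0.0871557) ≈ 416 − 13.9449 ≈ 402.055
c ≈ √402.055 ≈ 20.0513

c = 20.05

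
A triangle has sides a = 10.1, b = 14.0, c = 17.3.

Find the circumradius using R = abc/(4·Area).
First find the area with Heron's formula.
s = (10.1 + 14.0 + 17.3)/2 = 20.7
Area = √(s(s−a)(s−b)(s−c)) = √(20.7·10.6·6.7·3.4) ≈ √4998.39 ≈ 70.6993
abc = 10.1·14.0·17.3 = 2446.22
R = abc/(4·Area) ≈ 2446.22/(4·70.6993) = 2446.22/282.797 ≈ 8.65009

R = 8.65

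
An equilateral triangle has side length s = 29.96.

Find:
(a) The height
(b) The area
(a) The height splits the triangle into two 30-60-90 halves: h = s·√3/2 = 29.96·1.73205/2 ≈ 51.8922/2 ≈ 25.9461
(b) Area = (√3/4)·s² = (√3/4)·29.96² = (√3/4)·897.6016 ≈ 0.433013·897.6016 ≈ 388.673

Height = 25.95, Area = 388.7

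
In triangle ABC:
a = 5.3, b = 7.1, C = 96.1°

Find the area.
Two sides and the included angle (SAS): A = ½·a·b·sin(C) = ½·5.3·7.1·sin(96.1°)
sin(96.1°) ≈ 0.994338
A ≈ ½·37.63·0.994338 = 18.815·0.994338 ≈ 18.7085

Area = 18.71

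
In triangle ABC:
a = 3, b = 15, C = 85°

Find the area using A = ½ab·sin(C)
A = ½·a·b·sin(C) = ½·3·15·sin(85°)
sin(85°) ≈ 0.996195
A ≈ ½·45·0.996195 = 22.5·0.996195 ≈ 22.4144

Area = 22.41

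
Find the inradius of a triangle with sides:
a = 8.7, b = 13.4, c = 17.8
r = Area/s where s is the semi-perimeter.
s = (8.7 + 13.4 + 17.8)/2 = 39.9/2 = 19.95
Area = √(s(s−a)(s−b)(s−c)) = √(19.95·11.25·6.55·2.15) ≈ √3160.64 ≈ 56.2196
r ≈ 56.2196/19.95 ≈ 2.81802

r = 2.818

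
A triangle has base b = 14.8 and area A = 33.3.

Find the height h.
A = ½·b·h  ⇒  h = 2A/b = 2·33.3/14.8 = 66.6/14.8 ≈ 4.5

h = 4.5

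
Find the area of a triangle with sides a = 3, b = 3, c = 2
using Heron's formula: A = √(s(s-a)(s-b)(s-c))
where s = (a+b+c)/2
s = (3 + 3 + 2)/2 = 8/2 = 4
s − a = 1, s − b = 1, s − c = 2
s(s−a)(s−b)(s−c) = 4·1·1·2 = 8
Area = √8 ≈ 2.82843

s = 4.0, Area = 2.828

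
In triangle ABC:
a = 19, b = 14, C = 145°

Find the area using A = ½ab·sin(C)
A = ½·a·b·sin(C) = ½·19·14·sin(145°)
sin(145°) ≈ 0.573576
A ≈ ½·266·0.573576 = 133·0.573576 ≈ 76.2857

Area = 76.29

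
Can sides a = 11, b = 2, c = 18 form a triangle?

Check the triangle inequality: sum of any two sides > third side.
a + b vs c: 11 + 2 = 13 ≤ 18  ✗
a + c vs b: 11 + 18 = 29 > 2  ✓
b + c vs a: 2 + 18 = 20 > 11  ✓

No: 11 + 2 = 13 is not > 18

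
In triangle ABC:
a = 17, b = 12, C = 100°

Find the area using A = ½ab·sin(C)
A = ½·a·b·sin(C) = ½·17·12·sin(100°)
sin(100°) ≈ 0.984808
A ≈ ½·204·0.984808 = 102·0.984808 ≈ 100.45

Area = 100.5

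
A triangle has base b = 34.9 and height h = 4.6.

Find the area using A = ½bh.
A = ½·b·h = ½·34.9·4.6 = ½·160.54 = 80.27

Area = 80.27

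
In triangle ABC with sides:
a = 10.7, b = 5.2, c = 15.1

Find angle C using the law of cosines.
c² = a² + b² − 2ab·cos(C)  ⇒  cos(C) = (a² + b² − c²)/(2ab)
cos(C) = (10.7² + 5.2² − 15.1²)/(2·10.7·5.2) = (114.49 + 27.04 − 228.01)/111.28 = -86.48/111.28 ≈ -0.777139
C = arccos(-0.777139) ≈ 140.999°

C = 141°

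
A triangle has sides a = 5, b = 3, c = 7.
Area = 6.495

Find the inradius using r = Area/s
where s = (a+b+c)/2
s = (5 + 3 + 7)/2 = 15/2 = 7.5
r = Area/s = 6.495/7.5 ≈ 0.866

r = 0.866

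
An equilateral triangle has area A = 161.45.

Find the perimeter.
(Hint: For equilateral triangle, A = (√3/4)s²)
A = (√3/4)s²  ⇒  s² = 4A/√3 = 4·161.45/√3 = 645.8/1.73205 ≈ 372.853
s ≈ √372.853 ≈ 19.3094
Perimeter = 3s ≈ 3·19.3094 ≈ 57.9282

Perimeter = 57.93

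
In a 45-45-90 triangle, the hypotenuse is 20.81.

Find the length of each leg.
In a 45-45-90 triangle hypotenuse = leg·√2, so leg = hypotenuse/√2.
Leg = 20.81/√2 ≈ 20.81/1.41421 ≈ 14.7149

Each leg = 14.71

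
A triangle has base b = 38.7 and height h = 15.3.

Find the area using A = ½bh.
A = ½·b·h = ½·38.7·15.3 = ½·592.11 = 296.055

Area = 296.055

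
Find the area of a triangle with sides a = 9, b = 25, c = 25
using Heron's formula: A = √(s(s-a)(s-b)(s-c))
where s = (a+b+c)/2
s = (9 + 25 + 25)/2 = 59/2 = 29.5
s − a = 20.5, s − b = 4.5, s − c = 4.5
s(s−a)(s−b)(s−c) = 29.5·20.5·4.5·4.5 = 12246.1875
Area = √12246.1875 ≈ 110.662

s = 29.5, Area = 110.7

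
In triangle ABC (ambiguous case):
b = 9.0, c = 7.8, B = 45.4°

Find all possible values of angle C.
b/sin(B) = c/sin(C)  ⇒  sin(C) = c·sin(B)/b = 7.8·sin(45.4°)/9.0
sin(45.4°) ≈ 0.712026
sin(C) ≈ 7.8·0.712026/9.0 ≈ 5.5538/9.0 ≈ 0.617089
Candidate 1: C₁ = arcsin(0.617089) ≈ 38.1039°  →  A = 180° − 45.4° − 38.1039° ≈ 96.4961° > 0, valid
Candidate 2: C₂ = 180° − C₁ ≈ 141.896°  →  A = 180° − 45.4° − 141.896° ≈ -7.2961° ≤ 0, not a valid triangle

C = 38.1° (one solution)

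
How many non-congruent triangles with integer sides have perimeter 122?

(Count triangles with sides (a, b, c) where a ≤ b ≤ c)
Let a ≤ b ≤ c with a + b + c = 122. The only binding inequality is a + b > c, i.e. 122 − c > c, so c < 122/2; and c ≥ 122/3 since c is the largest side.
So 41 ≤ c ≤ 60. For each c, b runs from ⌈(122 − c)/2⌉ up to c (then a = 122 − b − c satisfies 1 ≤ a ≤ b automatically), giving c − ⌈(122 − c)/2⌉ + 1 choices.
Summing over c: 1 + 3 + 4 + 6 + … + 28 + 30  (20 terms, c = 41, …, 60) = 310
Check (closed form: nearest integer to p²/48 for even p, (p+3)²/48 for odd p): 122²/48 = 14884/48 ≈ 310.08 → 310

310 triangles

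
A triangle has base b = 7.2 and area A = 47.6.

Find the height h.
A = ½·b·h  ⇒  h = 2A/b = 2·47.6/7.2 = 95.2/7.2 ≈ 13.2222

h = 13.22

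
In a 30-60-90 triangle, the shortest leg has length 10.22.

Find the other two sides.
In a 30-60-90 triangle the sides are in ratio 1 : √3 : 2 (short leg : long leg : hypotenuse).
Long leg = 10.22·√3 ≈ 10.22·1.73205 ≈ 17.7016
Hypotenuse = 2·10.22 = 20.44

Long leg = 10.22√3 = 17.7, Hypotenuse = 20.44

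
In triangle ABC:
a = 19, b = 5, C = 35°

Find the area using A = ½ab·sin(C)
A = ½·a·b·sin(C) = ½·19·5·sin(35°)
sin(35°) ≈ 0.573576
A ≈ ½·95·0.573576 = 47.5·0.573576 ≈ 27.2449

Area = 27.24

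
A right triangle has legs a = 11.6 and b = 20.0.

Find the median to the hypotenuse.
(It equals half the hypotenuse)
Hypotenuse c = √(a² + b²) = √(134.56 + 400) = √534.56 ≈ 23.1206
Median to hypotenuse = c/2 ≈ 23.1206/2 ≈ 11.5603

Median = 11.56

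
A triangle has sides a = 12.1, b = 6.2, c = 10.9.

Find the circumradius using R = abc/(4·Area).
First find the area with Heron's formula.
s = (12.1 + 6.2 + 10.9)/2 = 14.6
Area = √(s(s−a)(s−b)(s−c)) = √(14.6·2.5·8.4·3.7) ≈ √1134.42 ≈ 33.6812
abc = 12.1·6.2·10.9 = 817.718
R = abc/(4·Area) ≈ 817.718/(4·33.6812) = 817.718/134.725 ≈ 6.06955

R = 6.07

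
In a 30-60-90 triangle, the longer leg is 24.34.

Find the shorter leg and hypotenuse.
In a 30-60-90 triangle the sides are in ratio 1 : √3 : 2, so short leg = long leg/√3 and hypotenuse = 2·(short leg).
Short leg = 24.34/√3 ≈ 24.34/1.73205 ≈ 14.0527
Hypotenuse = 2·14.0527 ≈ 28.1054

Short leg = 14.05, Hypotenuse = 28.11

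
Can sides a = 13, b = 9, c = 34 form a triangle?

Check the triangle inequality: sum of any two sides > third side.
a + b vs c: 13 + 9 = 22 ≤ 34  ✗
a + c vs b: 13 + 34 = 47 > 9  ✓
b + c vs a: 9 + 34 = 43 > 13  ✓

No: 13 + 9 = 22 is not > 34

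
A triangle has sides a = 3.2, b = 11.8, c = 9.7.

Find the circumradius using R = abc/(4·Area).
First find the area with Heron's formula.
s = (3.2 + 11.8 + 9.7)/2 = 12.35
Area = √(s(s−a)(s−b)(s−c)) = √(12.35·9.15·0.55·2.65) ≈ √164.701 ≈ 12.8336
abc = 3.2·11.8·9.7 = 366.272
R = abc/(4·Area) ≈ 366.272/(4·12.8336) = 366.272/51.3344 ≈ 7.13502

R = 7.135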